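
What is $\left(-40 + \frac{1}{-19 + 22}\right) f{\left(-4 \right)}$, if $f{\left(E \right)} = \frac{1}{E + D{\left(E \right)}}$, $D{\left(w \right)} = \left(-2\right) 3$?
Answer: $\frac{119}{30} \approx 3.9667$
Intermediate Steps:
$D{\left(w \right)} = -6$
$f{\left(E \right)} = \frac{1}{-6 + E}$ ($f{\left(E \right)} = \frac{1}{E - 6} = \frac{1}{-6 + E}$)
$\left(-40 + \frac{1}{-19 + 22}\right) f{\left(-4 \right)} = \frac{-40 + \frac{1}{-19 + 22}}{-6 - 4} = \frac{-40 + \frac{1}{3}}{-10} = \left(-40 + \frac{1}{3}\right) \left(- \frac{1}{10}\right) = \left(- \frac{119}{3}\right) \left(- \frac{1}{10}\right) = \frac{119}{30}$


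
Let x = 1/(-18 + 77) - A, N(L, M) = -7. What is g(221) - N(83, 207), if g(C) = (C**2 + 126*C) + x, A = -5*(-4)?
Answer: 4523767/59 ≈ 76674.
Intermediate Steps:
A = 20
x = -1179/59 (x = 1/(-18 + 77) - 1*20 = 1/59 - 20 = -1179/59 ≈ -19.983)
g(C) = -1179/59 + C**2 + 126*C (g(C) = (C**2 + 126*C) - 1179/59 = -1179/59 + C**2 + 126*C)
g(221) - N(83, 207) = (-1179/59 + 221**2 + 126*221) - 1*(-7) = (-1179/59 + 48841 + 27846) + 7 = 4523354/59 + 7 = 4523767/59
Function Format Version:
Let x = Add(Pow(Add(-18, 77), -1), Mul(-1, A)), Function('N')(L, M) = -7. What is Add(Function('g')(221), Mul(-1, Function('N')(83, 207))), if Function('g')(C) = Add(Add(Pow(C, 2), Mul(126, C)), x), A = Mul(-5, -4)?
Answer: Rational(4523767, 59) ≈ 76674.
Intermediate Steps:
A = 20
x = Rational(-1179, 59) (x = Add(Pow(Add(-18, 77), -1), Mul(-1, 20)) = Add(Pow(59, -1), -20) = Add(Rational(1, 59), -20) = Rational(-1179, 59) ≈ -19.983)
Function('g')(C) = Add(Rational(-1179, 59), Pow(C, 2), Mul(126, C)) (Function('g')(C) = Add(Add(Pow(C, 2), Mul(126, C)), Rational(-1179, 59)) = Add(Rational(-1179, 59), Pow(C, 2), Mul(126, C)))
Add(Function('g')(221), Mul(-1, Function('N')(83, 207))) = Add(Add(Rational(-1179, 59), Pow(221, 2), Mul(126, 221)), Mul(-1, -7)) = Add(Add(Rational(-1179, 59), 48841, 27846), 7) = Add(Rational(4523354, 59), 7) = Rational(4523767, 59)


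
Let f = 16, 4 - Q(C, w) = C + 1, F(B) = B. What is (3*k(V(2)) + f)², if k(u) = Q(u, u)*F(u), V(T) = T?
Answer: 484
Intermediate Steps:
Q(C, w) = 3 - C (Q(C, w) = 4 - (C + 1) = 4 - (1 + C) = 4 + (-1 - C) = 3 - C)
k(u) = u*(3 - u) (k(u) = (3 - u)*u = u*(3 - u))
(3*k(V(2)) + f)² = (3*(2*(3 - 1*2)) + 16)² = (3*(2*(3 - 2)) + 16)² = (3*(2*1) + 16)² = (3*2 + 16)² = (6 + 16)² = 22² = 484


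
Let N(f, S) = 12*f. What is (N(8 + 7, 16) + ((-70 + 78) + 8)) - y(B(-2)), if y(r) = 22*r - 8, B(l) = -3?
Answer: 270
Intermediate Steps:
y(r) = -8 + 22*r
(N(8 + 7, 16) + ((-70 + 78) + 8)) - y(B(-2)) = (12*(8 + 7) + ((-70 + 78) + 8)) - (-8 + 22*(-3)) = (12*15 + (8 + 8)) - (-8 - 66) = (180 + 16) - 1*(-74) = 196 + 74 = 270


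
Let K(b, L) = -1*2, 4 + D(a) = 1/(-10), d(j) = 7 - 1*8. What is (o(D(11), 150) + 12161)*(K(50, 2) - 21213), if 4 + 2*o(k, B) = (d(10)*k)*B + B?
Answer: -532135845/2 ≈ -2.6607e+8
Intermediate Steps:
d(j) = -1 (d(j) = 7 - 8 = -1)
D(a) = -41/10 (D(a) = -4 + 1/(-10) = -4 - ⅒ = -41/10)
K(b, L) = -2
o(k, B) = -2 + B/2 - B*k/2 (o(k, B) = -2 + ((-k)*B + B)/2 = -2 + (-B*k + B)/2 = -2 + (B - B*k)/2 = -2 + (B/2 - B*k/2) = -2 + B/2 - B*k/2)
(o(D(11), 150) + 12161)*(K(50, 2) - 21213) = ((-2 + (½)*150 - ½*150*(-41/10)) + 12161)*(-2 - 21213) = ((-2 + 75 + 615/2) + 12161)*(-21215) = (761/2 + 12161)*(-21215) = (25083/2)*(-21215) = -532135845/2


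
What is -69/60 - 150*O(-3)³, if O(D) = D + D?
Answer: 647977/20 ≈ 32399.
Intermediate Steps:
O(D) = 2*D
-69/60 - 150*O(-3)³ = -69/60 - 150*(2*(-3))³ = -69*1/60 - 150*(-6)³ = -23/20 - 150*(-216) = -23/20 + 32400 = 647977/20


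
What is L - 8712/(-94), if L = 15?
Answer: 5061/47 ≈ 107.68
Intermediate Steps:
L - 8712/(-94) = 15 - 8712/(-94) = 15 - 8712*(-1)/94 = 15 - 132*(-33/47) = 15 + 4356/47 = 5061/47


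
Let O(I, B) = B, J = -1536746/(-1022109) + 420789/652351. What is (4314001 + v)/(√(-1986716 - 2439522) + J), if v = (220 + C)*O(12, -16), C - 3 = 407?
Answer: 4111163562033758142757031104533/1967851422315048852579275362687 - 1913468780572497043851801908601*I*√4426238/1967851422315048852579275362687 ≈ 2.0892 - 2045.7*I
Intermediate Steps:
J = 1432590013847/666773828259 (J = -1536746*(-1/1022109) + 420789*(1/652351) = 1536746/1022109 + 420789/652351 = 1432590013847/666773828259 ≈ 2.1485)
C = 410 (C = 3 + 407 = 410)
v = -10080 (v = (220 + 410)*(-16) = 630*(-16) = -10080)
(4314001 + v)/(√(-1986716 - 2439522) + J) = (4314001 - 10080)/(√(-1986716 - 2439522) + 1432590013847/666773828259) = 4303921/(√(-4426238) + 1432590013847/666773828259) = 4303921/(I*√4426238 + 1432590013847/666773828259) = 4303921/(1432590013847/666773828259 + I*√4426238)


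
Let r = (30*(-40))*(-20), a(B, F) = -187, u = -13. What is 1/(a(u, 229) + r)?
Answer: 1/23813 ≈ 4.1994e-5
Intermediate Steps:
r = 24000 (r = -1200*(-20) = 24000)
1/(a(u, 229) + r) = 1/(-187 + 24000) = 1/23813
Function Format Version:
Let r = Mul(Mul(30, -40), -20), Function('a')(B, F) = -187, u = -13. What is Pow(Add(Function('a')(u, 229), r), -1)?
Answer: Rational(1, 23813) ≈ 4.1994e-5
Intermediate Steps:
r = 24000 (r = Mul(-1200, -20) = 24000)
Pow(Add(Function('a')(u, 229), r), -1) = Pow(Add(-187, 24000), -1) = Pow(23813, -1) = Rational(1, 23813)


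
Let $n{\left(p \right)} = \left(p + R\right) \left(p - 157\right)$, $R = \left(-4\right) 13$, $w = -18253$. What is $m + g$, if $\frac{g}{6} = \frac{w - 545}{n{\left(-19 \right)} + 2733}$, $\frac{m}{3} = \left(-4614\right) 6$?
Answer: $- \frac{1264911696}{15229} \approx -83059.0$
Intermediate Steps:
$R = -52$
$n{\left(p \right)} = \left(-157 + p\right) \left(-52 + p\right)$ ($n{\left(p \right)} = \left(p - 52\right) \left(p - 157\right) = \left(-52 + p\right) \left(-157 + p\right) = \left(-157 + p\right) \left(-52 + p\right)$)
$m = -83052$ ($m = 3 \left(\left(-4614\right) 6\right) = 3 \left(-27684\right) = -83052$)
$g = - \frac{112788}{15229}$ ($g = 6 \frac{-18253 - 545}{\left(8164 + \left(-19\right)^{2} - -3971\right) + 2733} = 6 \left(- \frac{18798}{\left(8164 + 361 + 3971\right) + 2733}\right) = 6 \left(- \frac{18798}{12496 + 2733}\right) = 6 \left(- \frac{18798}{15229}\right) = - \frac{112788}{15229} \approx -7.4061$)
$m + g = -83052 - \frac{112788}{15229} = - \frac{1264911696}{15229}$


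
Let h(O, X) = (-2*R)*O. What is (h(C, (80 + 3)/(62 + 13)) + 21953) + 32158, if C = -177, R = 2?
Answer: 54819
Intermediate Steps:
h(O, X) = -4*O (h(O, X) = (-2*2)*O = -4*O)
(h(C, (80 + 3)/(62 + 13)) + 21953) + 32158 = (-4*(-177) + 21953) + 32158 = (708 + 21953) + 32158 = 22661 + 32158 = 54819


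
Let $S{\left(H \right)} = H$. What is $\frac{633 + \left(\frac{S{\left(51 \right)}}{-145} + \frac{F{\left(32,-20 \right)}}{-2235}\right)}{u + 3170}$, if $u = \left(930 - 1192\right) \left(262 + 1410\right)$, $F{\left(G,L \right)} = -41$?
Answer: $- \frac{41006287}{28187654610} \approx -0.0014548$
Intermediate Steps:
$u = -438064$ ($u = \left(-262\right) 1672 = -438064$)
$\frac{633 + \left(\frac{S{\left(51 \right)}}{-145} + \frac{F{\left(32,-20 \right)}}{-2235}\right)}{u + 3170} = \frac{633 + \left(\frac{51}{-145} - \frac{41}{-2235}\right)}{-438064 + 3170} = \frac{633 + \left(51 \left(- \frac{1}{145}\right) - - \frac{41}{2235}\right)}{-434894} = \left(633 + \left(- \frac{51}{145} + \frac{41}{2235}\right)\right) \left(- \frac{1}{434894}\right) = \left(633 - \frac{21608}{64815}\right) \left(- \frac{1}{434894}\right) = \frac{41006287}{64815} \left(- \frac{1}{434894}\right) = - \frac{41006287}{28187654610}$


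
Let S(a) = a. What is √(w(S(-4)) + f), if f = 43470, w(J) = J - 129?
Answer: √43337 ≈ 208.18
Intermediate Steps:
w(J) = -129 + J
√(w(S(-4)) + f) = √((-129 - 4) + 43470) = √(-133 + 43470) = √43337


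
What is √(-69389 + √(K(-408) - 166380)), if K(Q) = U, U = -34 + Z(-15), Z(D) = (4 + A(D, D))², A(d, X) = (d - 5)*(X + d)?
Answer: √(-69389 + √198402) ≈ 262.57*I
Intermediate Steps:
A(d, X) = (-5 + d)*(X + d)
Z(D) = (4 - 10*D + 2*D²)² (Z(D) = (4 + (D² - 5*D - 5*D + D*D))² = (4 + (D² - 5*D - 5*D + D²))² = (4 + (-10*D + 2*D²))² = (4 - 10*D + 2*D²)²)
U = 364782 (U = -34 + 4*(2 + (-15)² - 5*(-15))² = -34 + 4*(2 + 225 + 75)² = -34 + 4*302² = -34 + 4*91204 = -34 + 364816 = 364782)
K(Q) = 364782
√(-69389 + √(K(-408) - 166380)) = √(-69389 + √(364782 - 166380)) = √(-69389 + √198402)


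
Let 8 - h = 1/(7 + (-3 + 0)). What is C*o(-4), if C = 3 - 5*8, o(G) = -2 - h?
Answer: 1443/4 ≈ 360.75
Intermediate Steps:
h = 31/4 (h = 8 - 1/(7 + (-3 + 0)) = 8 - 1/(7 - 3) = 8 - 1/4 = 31/4 ≈ 7.7500)
o(G) = -39/4 (o(G) = -2 - 1*31/4 = -2 - 31/4 = -39/4)
C = -37 (C = 3 - 40 = -37)
C*o(-4) = -37*(-39/4) = 1443/4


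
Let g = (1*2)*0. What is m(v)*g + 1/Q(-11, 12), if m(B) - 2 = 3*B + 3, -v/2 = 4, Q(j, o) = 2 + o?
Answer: 1/14 ≈ 0.071429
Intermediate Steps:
v = -8 (v = -2*4 = -8)
g = 0 (g = 2*0 = 0)
m(B) = 5 + 3*B (m(B) = 2 + (3*B + 3) = 2 + (3 + 3*B) = 5 + 3*B)
m(v)*g + 1/Q(-11, 12) = (5 + 3*(-8))*0 + 1/(2 + 12) = (5 - 24)*0 + 1/14 = -19*0 + 1/14 = 0 + 1/14 = 1/14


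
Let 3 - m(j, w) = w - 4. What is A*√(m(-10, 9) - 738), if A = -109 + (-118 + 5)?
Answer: -444*I*√185 ≈ -6039.1*I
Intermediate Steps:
m(j, w) = 7 - w (m(j, w) = 3 - (w - 4) = 3 - (-4 + w) = 3 + (4 - w) = 7 - w)
A = -222 (A = -109 - 113 = -222)
A*√(m(-10, 9) - 738) = -222*√((7 - 1*9) - 738) = -222*√((7 - 9) - 738) = -222*√(-2 - 738) = -444*I*√185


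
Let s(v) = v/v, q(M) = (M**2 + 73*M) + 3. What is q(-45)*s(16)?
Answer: -1257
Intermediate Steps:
q(M) = 3 + M**2 + 73*M
s(v) = 1
q(-45)*s(16) = (3 + (-45)**2 + 73*(-45))*1 = (3 + 2025 - 3285)*1 = -1257*1 = -1257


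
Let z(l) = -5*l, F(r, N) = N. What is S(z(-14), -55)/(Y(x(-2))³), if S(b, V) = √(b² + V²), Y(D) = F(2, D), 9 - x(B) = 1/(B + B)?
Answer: 320*√317/50653 ≈ 0.11248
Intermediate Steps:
x(B) = 9 - 1/(2*B) (x(B) = 9 - 1/(B + B) = 9 - 1/(2*B))
Y(D) = D
S(b, V) = √(V² + b²)
S(z(-14), -55)/(Y(x(-2))³) = √((-55)² + (-5*(-14))²)/((9 - ½/(-2))³) = √(3025 + 70²)/((9 - ½*(-½))³) = √(3025 + 4900)/((9 + ¼)³) = √7925/((37/4)³) = (5*√317)/(50653/64) = (5*√317)*(64/50653) = 320*√317/50653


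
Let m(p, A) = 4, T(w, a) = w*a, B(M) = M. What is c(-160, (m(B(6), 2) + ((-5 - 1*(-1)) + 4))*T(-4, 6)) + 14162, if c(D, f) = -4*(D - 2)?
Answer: 14810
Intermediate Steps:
T(w, a) = a*w
c(D, f) = 8 - 4*D (c(D, f) = -4*(-2 + D) = 8 - 4*D)
c(-160, (m(B(6), 2) + ((-5 - 1*(-1)) + 4))*T(-4, 6)) + 14162 = (8 - 4*(-160)) + 14162 = (8 + 640) + 14162 = 648 + 14162 = 14810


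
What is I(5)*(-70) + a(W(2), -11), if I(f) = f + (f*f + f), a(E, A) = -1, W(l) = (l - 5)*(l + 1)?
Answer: -2451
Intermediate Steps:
W(l) = (1 + l)*(-5 + l) (W(l) = (-5 + l)*(1 + l) = (1 + l)*(-5 + l))
I(f) = f² + 2*f (I(f) = f + (f² + f) = f + (f + f²) = f² + 2*f)
I(5)*(-70) + a(W(2), -11) = (5*(2 + 5))*(-70) - 1 = (5*7)*(-70) - 1 = 35*(-70) - 1 = -2450 - 1 = -2451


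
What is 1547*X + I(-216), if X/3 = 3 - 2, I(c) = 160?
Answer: 4801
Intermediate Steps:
X = 3 (X = 3*(3 - 2) = 3*1 = 3)
1547*X + I(-216) = 1547*3 + 160 = 4641 + 160 = 4801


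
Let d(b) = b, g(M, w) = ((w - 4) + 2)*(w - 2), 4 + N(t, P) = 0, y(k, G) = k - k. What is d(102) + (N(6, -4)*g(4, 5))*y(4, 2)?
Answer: 102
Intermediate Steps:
y(k, G) = 0
N(t, P) = -4 (N(t, P) = -4 + 0 = -4)
g(M, w) = (-2 + w)² (g(M, w) = ((-4 + w) + 2)*(-2 + w) = (-2 + w)*(-2 + w) = (-2 + w)²)
d(102) + (N(6, -4)*g(4, 5))*y(4, 2) = 102 - 4*(-2 + 5)²*0 = 102 - 4*3²*0 = 102 - 4*9*0 = 102 - 36*0 = 102 + 0 = 102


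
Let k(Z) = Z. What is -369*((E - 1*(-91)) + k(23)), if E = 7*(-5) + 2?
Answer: -29889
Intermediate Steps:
E = -33 (E = -35 + 2 = -33)
-369*((E - 1*(-91)) + k(23)) = -369*((-33 - 1*(-91)) + 23) = -369*((-33 + 91) + 23) = -369*(58 + 23) = -369*81 = -29889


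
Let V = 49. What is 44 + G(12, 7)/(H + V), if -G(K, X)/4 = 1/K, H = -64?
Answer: 1981/45 ≈ 44.022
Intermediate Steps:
G(K, X) = -4/K
44 + G(12, 7)/(H + V) = 44 + (-4/12)/(-64 + 49) = 44 + (-4*1/12)/(-15) = 44 - 1/15*(-⅓) = 44 + 1/45 = 1981/45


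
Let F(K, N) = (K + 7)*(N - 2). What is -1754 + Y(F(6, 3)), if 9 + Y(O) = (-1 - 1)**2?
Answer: -1759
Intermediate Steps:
F(K, N) = (-2 + N)*(7 + K) (F(K, N) = (7 + K)*(-2 + N) = (-2 + N)*(7 + K))
Y(O) = -5 (Y(O) = -9 + (-1 - 1)**2 = -9 + (-2)**2 = -9 + 4 = -5)
-1754 + Y(F(6, 3)) = -1754 - 5 = -1759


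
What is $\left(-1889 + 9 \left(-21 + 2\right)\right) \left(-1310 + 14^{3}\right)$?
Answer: $-2954040$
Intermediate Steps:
$\left(-1889 + 9 \left(-21 + 2\right)\right) \left(-1310 + 14^{3}\right) = \left(-1889 + 9 \left(-19\right)\right) \left(-1310 + 2744\right) = \left(-1889 - 171\right) 1434 = \left(-2060\right) 1434 = -2954040$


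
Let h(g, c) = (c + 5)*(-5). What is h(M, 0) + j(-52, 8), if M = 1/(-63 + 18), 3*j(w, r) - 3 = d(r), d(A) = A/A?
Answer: -71/3 ≈ -23.667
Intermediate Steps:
d(A) = 1
j(w, r) = 4/3 (j(w, r) = 1 + (⅓)*1 = 1 + ⅓ = 4/3)
M = -1/45 (M = 1/(-45) = -1/45 ≈ -0.022222)
h(g, c) = -25 - 5*c (h(g, c) = (5 + c)*(-5) = -25 - 5*c)
h(M, 0) + j(-52, 8) = (-25 - 5*0) + 4/3 = (-25 + 0) + 4/3 = -25 + 4/3 = -71/3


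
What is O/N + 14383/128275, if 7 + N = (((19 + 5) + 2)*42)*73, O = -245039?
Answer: -4326560454/1460667425 ≈ -2.9620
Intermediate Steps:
N = 79709 (N = -7 + (((19 + 5) + 2)*42)*73 = -7 + ((24 + 2)*42)*73 = -7 + (26*42)*73 = -7 + 1092*73 = -7 + 79716 = 79709)
O/N + 14383/128275 = -245039/79709 + 14383/128275 = -4326560454/1460667425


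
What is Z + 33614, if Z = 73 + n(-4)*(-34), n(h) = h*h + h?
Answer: 33279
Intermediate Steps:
n(h) = h + h² (n(h) = h² + h = h + h²)
Z = -335 (Z = 73 - 4*(1 - 4)*(-34) = 73 - 4*(-3)*(-34) = 73 + 12*(-34) = 73 - 408 = -335)
Z + 33614 = -335 + 33614 = 33279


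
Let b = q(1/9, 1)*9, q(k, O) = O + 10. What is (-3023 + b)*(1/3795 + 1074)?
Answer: -11917729844/3795 ≈ -3.1404e+6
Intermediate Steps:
q(k, O) = 10 + O
b = 99 (b = (10 + 1)*9 = 11*9 = 99)
(-3023 + b)*(1/3795 + 1074) = (-3023 + 99)*(1/3795 + 1074) = -2924*(1/3795 + 1074) = -2924*4075831/3795 = -11917729844/3795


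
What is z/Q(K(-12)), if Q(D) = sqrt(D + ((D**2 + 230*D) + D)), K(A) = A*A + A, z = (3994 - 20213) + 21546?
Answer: 761*sqrt(3003)/1716 ≈ 24.302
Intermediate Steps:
z = 5327 (z = -16219 + 21546 = 5327)
K(A) = A + A**2 (K(A) = A**2 + A = A + A**2)
Q(D) = sqrt(D**2 + 232*D) (Q(D) = sqrt(D + (D**2 + 231*D)) = sqrt(D**2 + 232*D))
z/Q(K(-12)) = 5327/(sqrt((-12*(1 - 12))*(232 - 12*(1 - 12)))) = 5327/(sqrt((-12*(-11))*(232 - 12*(-11)))) = 5327/(sqrt(132*(232 + 132))) = 5327/(sqrt(132*364)) = 5327/(sqrt(48048)) = 5327/((4*sqrt(3003))) = 5327*(sqrt(3003)/12012) = 761*sqrt(3003)/1716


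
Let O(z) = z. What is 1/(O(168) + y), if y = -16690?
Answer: -1/16522 ≈ -6.0525e-5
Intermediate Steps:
1/(O(168) + y) = 1/(168 - 16690) = 1/(-16522) = -1/16522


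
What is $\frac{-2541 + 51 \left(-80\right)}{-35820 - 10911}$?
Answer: $\frac{2207}{15577} \approx 0.14168$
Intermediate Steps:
$\frac{-2541 + 51 \left(-80\right)}{-35820 - 10911} = \frac{-2541 - 4080}{-46731} = \left(-6621\right) \left(- \frac{1}{46731}\right) = \frac{2207}{15577}$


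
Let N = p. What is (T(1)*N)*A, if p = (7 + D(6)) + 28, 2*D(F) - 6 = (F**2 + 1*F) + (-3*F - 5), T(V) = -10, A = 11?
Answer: -5225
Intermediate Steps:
D(F) = 1/2 + F**2/2 - F (D(F) = 3 + ((F**2 + 1*F) + (-3*F - 5))/2 = 3 + ((F**2 + F) + (-5 - 3*F))/2 = 3 + ((F + F**2) + (-5 - 3*F))/2 = 3 + (-5 + F**2 - 2*F)/2 = 3 + (-5/2 + F**2/2 - F) = 1/2 + F**2/2 - F)
p = 95/2 (p = (7 + (1/2 + (1/2)*6**2 - 1*6)) + 28 = (7 + (1/2 + (1/2)*36 - 6)) + 28 = (7 + (1/2 + 18 - 6)) + 28 = (7 + 25/2) + 28 = 39/2 + 28 = 95/2 ≈ 47.500)
N = 95/2 ≈ 47.500
(T(1)*N)*A = -10*95/2*11 = -475*11 = -5225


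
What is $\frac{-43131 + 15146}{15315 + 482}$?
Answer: $- \frac{27985}{15797} \approx -1.7715$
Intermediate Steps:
$\frac{-43131 + 15146}{15315 + 482} = - \frac{27985}{15797}$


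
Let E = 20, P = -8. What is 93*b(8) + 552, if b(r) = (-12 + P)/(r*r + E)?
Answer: 3709/7 ≈ 529.86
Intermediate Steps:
b(r) = -20/(20 + r**2) (b(r) = (-12 - 8)/(r*r + 20) = -20/(r**2 + 20) = -20/(20 + r**2))
93*b(8) + 552 = 93*(-20/(20 + 8**2)) + 552 = 93*(-20/(20 + 64)) + 552 = 93*(-20/84) + 552 = 93*(-20*1/84) + 552 = 93*(-5/21) + 552 = -155/7 + 552 = 3709/7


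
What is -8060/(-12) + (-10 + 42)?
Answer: 2111/3 ≈ 703.67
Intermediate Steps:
-8060/(-12) + (-10 + 42) = -8060*(-1)/12 + 32 = -155*(-13/3) + 32 = 2015/3 + 32 = 2111/3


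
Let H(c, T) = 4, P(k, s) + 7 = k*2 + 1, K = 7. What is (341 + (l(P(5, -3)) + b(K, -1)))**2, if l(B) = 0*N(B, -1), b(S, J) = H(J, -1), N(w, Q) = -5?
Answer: 119025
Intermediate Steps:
P(k, s) = -6 + 2*k (P(k, s) = -7 + (k*2 + 1) = -7 + (2*k + 1) = -7 + (1 + 2*k) = -6 + 2*k)
b(S, J) = 4
l(B) = 0 (l(B) = 0*(-5) = 0)
(341 + (l(P(5, -3)) + b(K, -1)))**2 = (341 + (0 + 4))**2 = (341 + 4)**2 = 345**2 = 119025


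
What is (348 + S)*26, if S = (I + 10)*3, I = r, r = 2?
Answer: 9984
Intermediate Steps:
I = 2
S = 36 (S = (2 + 10)*3 = 12*3 = 36)
(348 + S)*26 = (348 + 36)*26 = 384*26 = 9984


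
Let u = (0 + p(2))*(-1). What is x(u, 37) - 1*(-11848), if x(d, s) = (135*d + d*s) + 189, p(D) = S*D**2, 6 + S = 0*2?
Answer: 16165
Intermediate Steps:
S = -6 (S = -6 + 0*2 = -6 + 0 = -6)
p(D) = -6*D**2
u = 24 (u = (0 - 6*2**2)*(-1) = (0 - 6*4)*(-1) = (0 - 24)*(-1) = -24*(-1) = 24)
x(d, s) = 189 + 135*d + d*s
x(u, 37) - 1*(-11848) = (189 + 135*24 + 24*37) - 1*(-11848) = (189 + 3240 + 888) + 11848 = 4317 + 11848 = 16165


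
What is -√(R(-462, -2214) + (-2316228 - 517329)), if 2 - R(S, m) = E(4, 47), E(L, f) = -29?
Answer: -I*√2833526 ≈ -1683.3*I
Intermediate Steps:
R(S, m) = 31 (R(S, m) = 2 - 1*(-29) = 2 + 29 = 31)
-√(R(-462, -2214) + (-2316228 - 517329)) = -√(31 + (-2316228 - 517329)) = -√(31 - 2833557) = -√(-2833526) = -I*√2833526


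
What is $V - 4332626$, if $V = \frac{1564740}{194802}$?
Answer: $- \frac{140667107552}{32467} \approx -4.3326 \cdot 10^{6}$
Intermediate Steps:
$V = \frac{260790}{32467}$ ($V = 1564740 \cdot \frac{1}{194802} = \frac{260790}{32467} \approx 8.0325$)
$V - 4332626 = \frac{260790}{32467} - 4332626 = - \frac{140667107552}{32467}$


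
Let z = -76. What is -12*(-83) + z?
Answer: 920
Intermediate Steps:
-12*(-83) + z = -12*(-83) - 76 = 996 - 76 = 920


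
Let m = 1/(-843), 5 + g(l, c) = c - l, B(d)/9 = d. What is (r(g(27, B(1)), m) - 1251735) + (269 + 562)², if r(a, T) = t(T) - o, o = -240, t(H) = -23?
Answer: -560957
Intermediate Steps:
B(d) = 9*d
g(l, c) = -5 + c - l (g(l, c) = -5 + (c - l) = -5 + c - l)
m = -1/843 ≈ -0.0011862
r(a, T) = 217 (r(a, T) = -23 - 1*(-240) = -23 + 240 = 217)
(r(g(27, B(1)), m) - 1251735) + (269 + 562)² = (217 - 1251735) + (269 + 562)² = -1251518 + 831² = -1251518 + 690561 = -560957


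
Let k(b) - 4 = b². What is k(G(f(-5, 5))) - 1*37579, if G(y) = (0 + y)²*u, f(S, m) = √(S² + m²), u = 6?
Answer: 52425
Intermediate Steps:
G(y) = 6*y² (G(y) = (0 + y)²*6 = y²*6 = 6*y²)
k(b) = 4 + b²
k(G(f(-5, 5))) - 1*37579 = (4 + (6*(√((-5)² + 5²))²)²) - 1*37579 = (4 + (6*(√(25 + 25))²)²) - 37579 = (4 + (6*(√50)²)²) - 37579 = (4 + (6*(5*√2)²)²) - 37579 = (4 + (6*50)²) - 37579 = (4 + 300²) - 37579 = (4 + 90000) - 37579 = 90004 - 37579 = 52425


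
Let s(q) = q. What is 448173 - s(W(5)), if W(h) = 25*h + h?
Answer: 448043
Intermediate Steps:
W(h) = 26*h
448173 - s(W(5)) = 448173 - 26*5 = 448173 - 1*130 = 448173 - 130 = 448043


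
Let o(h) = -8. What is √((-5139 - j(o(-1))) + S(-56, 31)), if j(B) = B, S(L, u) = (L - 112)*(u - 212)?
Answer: √25277 ≈ 158.99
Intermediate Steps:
S(L, u) = (-212 + u)*(-112 + L) (S(L, u) = (-112 + L)*(-212 + u) = (-212 + u)*(-112 + L))
√((-5139 - j(o(-1))) + S(-56, 31)) = √((-5139 - 1*(-8)) + (23744 - 212*(-56) - 112*31 - 56*31)) = √((-5139 + 8) + (23744 + 11872 - 3472 - 1736)) = √(-5131 + 30408) = √25277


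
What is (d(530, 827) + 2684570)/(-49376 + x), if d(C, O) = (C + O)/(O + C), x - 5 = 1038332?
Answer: 2684571/988961 ≈ 2.7145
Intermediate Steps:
x = 1038337 (x = 5 + 1038332 = 1038337)
d(C, O) = 1 (d(C, O) = (C + O)/(C + O) = 1)
(d(530, 827) + 2684570)/(-49376 + x) = (1 + 2684570)/(-49376 + 1038337) = 2684571/988961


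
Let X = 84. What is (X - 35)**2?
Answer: 2401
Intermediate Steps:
(X - 35)**2 = (84 - 35)**2 = 49**2 = 2401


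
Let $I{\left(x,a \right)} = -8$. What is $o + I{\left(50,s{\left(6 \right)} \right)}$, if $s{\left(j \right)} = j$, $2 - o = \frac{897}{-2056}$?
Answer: $- \frac{11439}{2056} \approx -5.5637$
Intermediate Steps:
$o = \frac{5009}{2056}$ ($o = 2 - \frac{897}{-2056} = 2 - 897 \left(- \frac{1}{2056}\right) = 2 - - \frac{897}{2056} = 2 + \frac{897}{2056} = \frac{5009}{2056} \approx 2.4363$)
$o + I{\left(50,s{\left(6 \right)} \right)} = \frac{5009}{2056} - 8 = - \frac{11439}{2056}$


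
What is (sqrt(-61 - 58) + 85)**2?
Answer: (85 + I*sqrt(119))**2 ≈ 7106.0 + 1854.5*I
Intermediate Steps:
(sqrt(-61 - 58) + 85)**2 = (sqrt(-119) + 85)**2 = (I*sqrt(119) + 85)**2 = (85 + I*sqrt(119))**2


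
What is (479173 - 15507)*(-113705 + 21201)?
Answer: -42890959664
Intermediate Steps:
(479173 - 15507)*(-113705 + 21201) = 463666*(-92504) = -42890959664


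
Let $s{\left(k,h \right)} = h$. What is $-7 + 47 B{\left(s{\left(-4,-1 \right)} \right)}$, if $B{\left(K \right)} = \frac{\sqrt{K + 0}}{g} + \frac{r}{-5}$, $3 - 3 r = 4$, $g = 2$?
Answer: $- \frac{58}{15} + \frac{47 i}{2} \approx -3.8667 + 23.5 i$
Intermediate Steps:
$r = - \frac{1}{3}$ ($r = 1 - \frac{4}{3} = - \frac{1}{3} \approx -0.33333$)
$B{\left(K \right)} = \frac{1}{15} + \frac{\sqrt{K}}{2}$ ($B{\left(K \right)} = \frac{\sqrt{K + 0}}{2} - \frac{1}{3 \left(-5\right)} = \sqrt{K} \frac{1}{2} - - \frac{1}{15} = \frac{\sqrt{K}}{2} + \frac{1}{15} = \frac{1}{15} + \frac{\sqrt{K}}{2}$)
$-7 + 47 B{\left(s{\left(-4,-1 \right)} \right)} = -7 + 47 \left(\frac{1}{15} + \frac{\sqrt{-1}}{2}\right) = -7 + 47 \left(\frac{1}{15} + \frac{i}{2}\right) = -7 + \left(\frac{47}{15} + \frac{47 i}{2}\right) = - \frac{58}{15} + \frac{47 i}{2}$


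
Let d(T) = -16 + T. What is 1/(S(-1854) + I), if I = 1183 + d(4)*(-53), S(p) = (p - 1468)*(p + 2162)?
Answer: -1/1021357 ≈ -9.7909e-7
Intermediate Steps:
S(p) = (-1468 + p)*(2162 + p)
I = 1819 (I = 1183 + (-16 + 4)*(-53) = 1183 - 12*(-53) = 1183 + 636 = 1819)
1/(S(-1854) + I) = 1/((-3173816 + (-1854)² + 694*(-1854)) + 1819) = 1/((-3173816 + 3437316 - 1286676) + 1819) = 1/(-1023176 + 1819) = 1/(-1021357) = -1/1021357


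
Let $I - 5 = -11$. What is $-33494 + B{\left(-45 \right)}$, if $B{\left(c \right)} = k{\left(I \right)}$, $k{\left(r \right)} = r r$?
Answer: $-33458$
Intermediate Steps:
$I = -6$ ($I = 5 - 11 = -6$)
$k{\left(r \right)} = r^{2}$
$B{\left(c \right)} = 36$ ($B{\left(c \right)} = \left(-6\right)^{2} = 36$)
$-33494 + B{\left(-45 \right)} = -33494 + 36 = -33458$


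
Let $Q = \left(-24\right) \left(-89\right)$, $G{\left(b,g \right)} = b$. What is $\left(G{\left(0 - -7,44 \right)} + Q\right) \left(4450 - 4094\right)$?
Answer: $762908$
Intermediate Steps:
$Q = 2136$
$\left(G{\left(0 - -7,44 \right)} + Q\right) \left(4450 - 4094\right) = \left(\left(0 - -7\right) + 2136\right) \left(4450 - 4094\right) = \left(\left(0 + 7\right) + 2136\right) 356 = \left(7 + 2136\right) 356 = 2143 \cdot 356 = 762908$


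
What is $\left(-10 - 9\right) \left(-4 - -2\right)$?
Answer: $38$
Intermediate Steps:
$\left(-10 - 9\right) \left(-4 - -2\right) = - 19 \left(-4 + 2\right) = \left(-19\right) \left(-2\right) = 38$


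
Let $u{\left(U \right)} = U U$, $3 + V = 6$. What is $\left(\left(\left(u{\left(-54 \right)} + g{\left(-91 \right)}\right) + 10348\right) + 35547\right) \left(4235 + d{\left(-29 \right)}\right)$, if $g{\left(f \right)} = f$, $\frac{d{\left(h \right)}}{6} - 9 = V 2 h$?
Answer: $158096400$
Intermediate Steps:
$V = 3$ ($V = -3 + 6 = 3$)
$d{\left(h \right)} = 54 + 36 h$ ($d{\left(h \right)} = 54 + 6 \cdot 3 \cdot 2 h = 54 + 6 \cdot 6 h = 54 + 36 h$)
$u{\left(U \right)} = U^{2}$
$\left(\left(\left(u{\left(-54 \right)} + g{\left(-91 \right)}\right) + 10348\right) + 35547\right) \left(4235 + d{\left(-29 \right)}\right) = \left(\left(\left(\left(-54\right)^{2} - 91\right) + 10348\right) + 35547\right) \left(4235 + \left(54 + 36 \left(-29\right)\right)\right) = \left(\left(\left(2916 - 91\right) + 10348\right) + 35547\right) \left(4235 + \left(54 - 1044\right)\right) = \left(\left(2825 + 10348\right) + 35547\right) \left(4235 - 990\right) = \left(13173 + 35547\right) 3245 = 48720 \cdot 3245 = 158096400$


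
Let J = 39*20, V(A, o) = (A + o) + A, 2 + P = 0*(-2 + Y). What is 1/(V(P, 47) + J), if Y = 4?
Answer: 1/823 ≈ 0.0012151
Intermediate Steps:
P = -2 (P = -2 + 0*(-2 + 4) = -2 + 0*2 = -2 + 0 = -2)
V(A, o) = o + 2*A
J = 780
1/(V(P, 47) + J) = 1/((47 + 2*(-2)) + 780) = 1/((47 - 4) + 780) = 1/(43 + 780) = 1/823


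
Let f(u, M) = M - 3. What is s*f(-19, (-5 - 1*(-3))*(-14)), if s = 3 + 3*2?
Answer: 225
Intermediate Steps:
f(u, M) = -3 + M
s = 9 (s = 3 + 6 = 9)
s*f(-19, (-5 - 1*(-3))*(-14)) = 9*(-3 + (-5 - 1*(-3))*(-14)) = 9*(-3 + (-5 + 3)*(-14)) = 9*(-3 - 2*(-14)) = 9*(-3 + 28) = 9*25 = 225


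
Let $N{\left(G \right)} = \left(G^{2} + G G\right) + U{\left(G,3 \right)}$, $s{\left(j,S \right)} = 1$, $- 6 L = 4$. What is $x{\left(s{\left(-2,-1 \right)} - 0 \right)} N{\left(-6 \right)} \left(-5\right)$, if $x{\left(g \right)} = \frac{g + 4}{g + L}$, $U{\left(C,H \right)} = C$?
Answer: $-4950$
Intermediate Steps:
$L = - \frac{2}{3}$ ($L = \left(- \frac{1}{6}\right) 4 = - \frac{2}{3} \approx -0.66667$)
$N{\left(G \right)} = G + 2 G^{2}$ ($N{\left(G \right)} = \left(G^{2} + G G\right) + G = \left(G^{2} + G^{2}\right) + G = 2 G^{2} + G = G + 2 G^{2}$)
$x{\left(g \right)} = \frac{4 + g}{- \frac{2}{3} + g}$ ($x{\left(g \right)} = \frac{g + 4}{g - \frac{2}{3}} = \frac{4 + g}{- \frac{2}{3} + g}$)
$x{\left(s{\left(-2,-1 \right)} - 0 \right)} N{\left(-6 \right)} \left(-5\right) = \frac{3 \left(4 + \left(1 - 0\right)\right)}{-2 + 3 \left(1 - 0\right)} \left(- 6 \left(1 + 2 \left(-6\right)\right)\right) \left(-5\right) = \frac{3 \left(4 + \left(1 + 0\right)\right)}{-2 + 3 \left(1 + 0\right)} \left(- 6 \left(1 - 12\right)\right) \left(-5\right) = \frac{3 \left(4 + 1\right)}{-2 + 3 \cdot 1} \left(\left(-6\right) \left(-11\right)\right) \left(-5\right) = 3 \frac{1}{-2 + 3} \cdot 5 \cdot 66 \left(-5\right) = 3 \cdot 1^{-1} \cdot 5 \cdot 66 \left(-5\right) = 3 \cdot 1 \cdot 5 \cdot 66 \left(-5\right) = 15 \cdot 66 \left(-5\right) = 990 \left(-5\right) = -4950$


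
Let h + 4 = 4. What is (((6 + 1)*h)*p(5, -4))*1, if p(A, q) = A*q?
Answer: 0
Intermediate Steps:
h = 0 (h = -4 + 4 = 0)
(((6 + 1)*h)*p(5, -4))*1 = (((6 + 1)*0)*(5*(-4)))*1 = ((7*0)*(-20))*1 = (0*(-20))*1 = 0*1 = 0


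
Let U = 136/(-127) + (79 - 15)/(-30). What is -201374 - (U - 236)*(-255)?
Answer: -33321126/127 ≈ -2.6237e+5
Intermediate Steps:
U = -6104/1905 (U = 136*(-1/127) + 64*(-1/30) = -136/127 - 32/15 = -6104/1905 ≈ -3.2042)
-201374 - (U - 236)*(-255) = -201374 - (-6104/1905 - 236)*(-255) = -201374 - (-455684)*(-255)/1905 = -201374 - 1*7746628/127 = -201374 - 7746628/127 = -33321126/127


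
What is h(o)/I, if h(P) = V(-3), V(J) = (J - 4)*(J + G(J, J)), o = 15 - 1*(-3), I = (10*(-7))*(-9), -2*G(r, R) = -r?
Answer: 1/20 ≈ 0.050000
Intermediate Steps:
G(r, R) = r/2 (G(r, R) = -(-1)*r/2 = r/2)
I = 630 (I = -70*(-9) = 630)
o = 18 (o = 15 + 3 = 18)
V(J) = 3*J*(-4 + J)/2 (V(J) = (J - 4)*(J + J/2) = (-4 + J)*(3*J/2) = 3*J*(-4 + J)/2)
h(P) = 63/2 (h(P) = (3/2)*(-3)*(-4 - 3) = (3/2)*(-3)*(-7) = 63/2)
h(o)/I = (63/2)/630 = (63/2)*(1/630) = 1/20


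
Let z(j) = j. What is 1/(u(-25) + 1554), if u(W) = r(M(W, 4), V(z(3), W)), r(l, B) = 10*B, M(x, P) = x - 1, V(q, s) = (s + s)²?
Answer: 1/26554 ≈ 3.7659e-5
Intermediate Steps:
V(q, s) = 4*s² (V(q, s) = (2*s)² = 4*s²)
M(x, P) = -1 + x
u(W) = 40*W² (u(W) = 10*(4*W²) = 40*W²)
1/(u(-25) + 1554) = 1/(40*(-25)² + 1554) = 1/(40*625 + 1554) = 1/(25000 + 1554) = 1/26554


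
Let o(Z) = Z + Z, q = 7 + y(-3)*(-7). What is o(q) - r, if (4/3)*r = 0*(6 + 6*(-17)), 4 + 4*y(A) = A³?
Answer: 245/2 ≈ 122.50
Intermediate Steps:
y(A) = -1 + A³/4
q = 245/4 (q = 7 + (-1 + (¼)*(-3)³)*(-7) = 7 + (-1 + (¼)*(-27))*(-7) = 7 + (-1 - 27/4)*(-7) = 7 - 31/4*(-7) = 7 + 217/4 = 245/4 ≈ 61.250)
o(Z) = 2*Z
r = 0 (r = 3*(0*(6 + 6*(-17)))/4 = 3*(0*(6 - 102))/4 = 3*(0*(-96))/4 = (¾)*0 = 0)
o(q) - r = 2*(245/4) - 1*0 = 245/2 + 0 = 245/2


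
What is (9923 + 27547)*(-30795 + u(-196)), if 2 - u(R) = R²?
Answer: -2593261230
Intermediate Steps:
u(R) = 2 - R²
(9923 + 27547)*(-30795 + u(-196)) = (9923 + 27547)*(-30795 + (2 - 1*(-196)²)) = 37470*(-30795 + (2 - 1*38416)) = 37470*(-30795 + (2 - 38416)) = 37470*(-30795 - 38414) = 37470*(-69209) = -2593261230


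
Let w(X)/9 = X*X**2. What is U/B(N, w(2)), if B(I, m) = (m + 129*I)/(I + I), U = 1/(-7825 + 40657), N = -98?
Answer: 49/103174560 ≈ 4.7492e-7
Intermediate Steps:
w(X) = 9*X**3 (w(X) = 9*(X*X**2) = 9*X**3)
U = 1/32832 ≈ 3.0458e-5
B(I, m) = (m + 129*I)/(2*I) (B(I, m) = (m + 129*I)/((2*I)) = (m + 129*I)*(1/(2*I)) = (m + 129*I)/(2*I))
U/B(N, w(2)) = 1/(32832*(((1/2)*(9*2**3 + 129*(-98))/(-98)))) = 1/(32832*(((1/2)*(-1/98)*(9*8 - 12642)))) = 1/(32832*(((1/2)*(-1/98)*(72 - 12642)))) = 1/(32832*(((1/2)*(-1/98)*(-12570)))) = 1/(32832*(6285/98)) = (1/32832)*(98/6285) = 49/103174560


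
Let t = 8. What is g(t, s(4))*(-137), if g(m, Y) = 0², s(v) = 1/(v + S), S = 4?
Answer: 0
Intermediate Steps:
s(v) = 1/(4 + v) (s(v) = 1/(v + 4) = 1/(4 + v))
g(m, Y) = 0
g(t, s(4))*(-137) = 0*(-137) = 0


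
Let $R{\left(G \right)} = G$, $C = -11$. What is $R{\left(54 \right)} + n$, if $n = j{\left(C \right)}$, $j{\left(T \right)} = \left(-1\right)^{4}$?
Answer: $55$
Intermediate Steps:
$j{\left(T \right)} = 1$
$n = 1$
$R{\left(54 \right)} + n = 54 + 1 = 55$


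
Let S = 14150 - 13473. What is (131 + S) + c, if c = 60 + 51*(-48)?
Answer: -1580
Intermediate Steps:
S = 677
c = -2388 (c = 60 - 2448 = -2388)
(131 + S) + c = (131 + 677) - 2388 = 808 - 2388 = -1580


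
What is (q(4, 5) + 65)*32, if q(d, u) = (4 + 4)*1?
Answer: 2336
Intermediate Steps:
q(d, u) = 8 (q(d, u) = 8*1 = 8)
(q(4, 5) + 65)*32 = (8 + 65)*32 = 73*32 = 2336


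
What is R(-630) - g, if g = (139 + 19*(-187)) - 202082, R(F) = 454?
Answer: 205950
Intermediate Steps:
g = -205496 (g = (139 - 3553) - 202082 = -3414 - 202082 = -205496)
R(-630) - g = 454 - 1*(-205496) = 454 + 205496 = 205950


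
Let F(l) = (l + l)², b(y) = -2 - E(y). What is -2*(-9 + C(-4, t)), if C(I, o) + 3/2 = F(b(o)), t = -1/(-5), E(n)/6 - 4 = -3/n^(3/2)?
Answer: -329387 + 37440*√5 ≈ -2.4567e+5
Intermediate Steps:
E(n) = 24 - 18/n^(3/2) (E(n) = 24 + 6*(-3/n^(3/2)) = 24 - 18/n^(3/2))
b(y) = -26 + 18/y^(3/2) (b(y) = -2 - (24 - 18/y^(3/2)) = -2 + (-24 + 18/y^(3/2)) = -26 + 18/y^(3/2))
t = ⅕ (t = -1*(-⅕) = ⅕ ≈ 0.20000)
F(l) = 4*l² (F(l) = (2*l)² = 4*l²)
C(I, o) = -3/2 + 4*(-26 + 18/o^(3/2))²
-2*(-9 + C(-4, t)) = -2*(-9 + (5405/2 - 18720*√5 + 1296/5⁻³)) = -2*(-9 + (5405/2 - 18720*√5 + 1296*125)) = -2*(-9 + (5405/2 - 18720*√5 + 162000)) = -2*(-9 + (329405/2 - 18720*√5)) = -2*(329387/2 - 18720*√5) = -329387 + 37440*√5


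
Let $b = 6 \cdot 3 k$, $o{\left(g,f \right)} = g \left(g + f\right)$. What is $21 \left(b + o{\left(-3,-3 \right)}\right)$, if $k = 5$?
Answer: $2268$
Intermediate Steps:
$o{\left(g,f \right)} = g \left(f + g\right)$
$b = 90$ ($b = 6 \cdot 3 \cdot 5 = 18 \cdot 5 = 90$)
$21 \left(b + o{\left(-3,-3 \right)}\right) = 21 \left(90 - 3 \left(-3 - 3\right)\right) = 21 \left(90 - -18\right) = 21 \left(90 + 18\right) = 21 \cdot 108 = 2268$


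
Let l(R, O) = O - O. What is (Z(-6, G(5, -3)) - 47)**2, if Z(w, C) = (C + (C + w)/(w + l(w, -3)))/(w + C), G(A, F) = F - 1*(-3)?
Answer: 80089/36 ≈ 2224.7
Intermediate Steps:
l(R, O) = 0
G(A, F) = 3 + F (G(A, F) = F + 3 = 3 + F)
Z(w, C) = (C + (C + w)/w)/(C + w) (Z(w, C) = (C + (C + w)/(w + 0))/(w + C) = (C + (C + w)/w)/(C + w))
(Z(-6, G(5, -3)) - 47)**2 = (((3 - 3) - 6 + (3 - 3)*(-6))/((-6)*((3 - 3) - 6)) - 47)**2 = (-(0 - 6 + 0*(-6))/(6*(0 - 6)) - 47)**2 = (-1/6*(0 - 6 + 0)/(-6) - 47)**2 = (-1/6*(-1/6)*(-6) - 47)**2 = (-1/6 - 47)**2 = (-283/6)**2 = 80089/36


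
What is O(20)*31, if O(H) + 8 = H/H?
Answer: -217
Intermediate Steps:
O(H) = -7 (O(H) = -8 + H/H = -8 + 1 = -7)
O(20)*31 = -7*31 = -217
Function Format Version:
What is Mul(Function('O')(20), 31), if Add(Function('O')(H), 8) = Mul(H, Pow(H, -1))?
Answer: -217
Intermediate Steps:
Function('O')(H) = -7 (Function('O')(H) = Add(-8, Mul(H, Pow(H, -1))) = Add(-8, 1) = -7)
Mul(Function('O')(20), 31) = Mul(-7, 31) = -217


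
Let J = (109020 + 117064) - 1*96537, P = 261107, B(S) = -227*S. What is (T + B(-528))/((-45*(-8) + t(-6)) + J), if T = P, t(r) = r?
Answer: 380963/129901 ≈ 2.9327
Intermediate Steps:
T = 261107
J = 129547 (J = 226084 - 96537 = 129547)
(T + B(-528))/((-45*(-8) + t(-6)) + J) = (261107 - 227*(-528))/((-45*(-8) - 6) + 129547) = (261107 + 119856)/((360 - 6) + 129547) = 380963/(354 + 129547) = 380963/129901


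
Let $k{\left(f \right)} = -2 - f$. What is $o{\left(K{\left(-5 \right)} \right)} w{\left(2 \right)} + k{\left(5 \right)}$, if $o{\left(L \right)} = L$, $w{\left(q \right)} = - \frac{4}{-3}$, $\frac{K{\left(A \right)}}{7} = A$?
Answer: $- \frac{161}{3} \approx -53.667$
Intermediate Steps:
$K{\left(A \right)} = 7 A$
$w{\left(q \right)} = \frac{4}{3}$ ($w{\left(q \right)} = \left(-4\right) \left(- \frac{1}{3}\right) = \frac{4}{3}$)
$o{\left(K{\left(-5 \right)} \right)} w{\left(2 \right)} + k{\left(5 \right)} = 7 \left(-5\right) \frac{4}{3} - 7 = \left(-35\right) \frac{4}{3} - 7 = - \frac{140}{3} - 7 = - \frac{161}{3}$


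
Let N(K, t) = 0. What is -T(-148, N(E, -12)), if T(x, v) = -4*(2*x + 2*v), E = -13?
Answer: -1184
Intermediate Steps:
T(x, v) = -8*v - 8*x (T(x, v) = -4*(2*v + 2*x) = -8*v - 8*x)
-T(-148, N(E, -12)) = -(-8*0 - 8*(-148)) = -(0 + 1184) = -1*1184 = -1184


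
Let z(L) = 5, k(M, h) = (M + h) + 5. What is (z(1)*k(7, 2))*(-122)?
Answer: -8540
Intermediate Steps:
k(M, h) = 5 + M + h
(z(1)*k(7, 2))*(-122) = (5*(5 + 7 + 2))*(-122) = (5*14)*(-122) = 70*(-122) = -8540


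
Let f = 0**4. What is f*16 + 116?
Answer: 116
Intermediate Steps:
f = 0
f*16 + 116 = 0*16 + 116 = 0 + 116 = 116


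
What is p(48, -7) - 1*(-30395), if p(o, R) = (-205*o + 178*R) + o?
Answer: 19357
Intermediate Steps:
p(o, R) = -204*o + 178*R
p(48, -7) - 1*(-30395) = (-204*48 + 178*(-7)) - 1*(-30395) = (-9792 - 1246) + 30395 = -11038 + 30395 = 19357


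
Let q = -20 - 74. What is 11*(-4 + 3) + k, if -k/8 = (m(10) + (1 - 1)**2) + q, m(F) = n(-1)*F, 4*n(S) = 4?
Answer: 661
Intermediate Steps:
q = -94
n(S) = 1 (n(S) = (1/4)*4 = 1)
m(F) = F (m(F) = 1*F = F)
k = 672 (k = -8*((10 + (1 - 1)**2) - 94) = -8*((10 + 0**2) - 94) = -8*((10 + 0) - 94) = -8*(10 - 94) = -8*(-84) = 672)
11*(-4 + 3) + k = 11*(-4 + 3) + 672 = 11*(-1) + 672 = -11 + 672 = 661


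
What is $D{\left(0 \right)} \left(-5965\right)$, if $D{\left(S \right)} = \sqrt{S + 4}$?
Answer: $-11930$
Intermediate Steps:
$D{\left(S \right)} = \sqrt{4 + S}$
$D{\left(0 \right)} \left(-5965\right) = \sqrt{4 + 0} \left(-5965\right) = \sqrt{4} \left(-5965\right) = 2 \left(-5965\right) = -11930$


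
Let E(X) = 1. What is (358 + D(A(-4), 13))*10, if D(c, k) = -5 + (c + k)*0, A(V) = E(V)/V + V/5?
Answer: 3530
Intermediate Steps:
A(V) = 1/V + V/5
D(c, k) = -5 (D(c, k) = -5 + 0 = -5)
(358 + D(A(-4), 13))*10 = (358 - 5)*10 = 353*10 = 3530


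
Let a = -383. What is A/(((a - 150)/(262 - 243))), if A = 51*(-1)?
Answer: 969/533 ≈ 1.8180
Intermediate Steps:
A = -51
A/(((a - 150)/(262 - 243))) = -51*(262 - 243)/(-383 - 150) = -51/((-533/19)) = -51/((-533*1/19)) = -51/(-533/19) = -51*(-19/533) = 969/533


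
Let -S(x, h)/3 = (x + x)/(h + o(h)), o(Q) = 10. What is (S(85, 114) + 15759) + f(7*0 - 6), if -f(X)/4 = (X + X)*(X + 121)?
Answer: 1319043/62 ≈ 21275.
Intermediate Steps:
f(X) = -8*X*(121 + X) (f(X) = -4*(X + X)*(X + 121) = -4*2*X*(121 + X) = -8*X*(121 + X))
S(x, h) = -6*x/(10 + h) (S(x, h) = -3*(x + x)/(h + 10) = -3*2*x/(10 + h) = -6*x/(10 + h))
(S(85, 114) + 15759) + f(7*0 - 6) = (-6*85/(10 + 114) + 15759) - 8*(7*0 - 6)*(121 + (7*0 - 6)) = (-6*85/124 + 15759) - 8*(0 - 6)*(121 + (0 - 6)) = (-6*85*1/124 + 15759) - 8*(-6)*(121 - 6) = (-255/62 + 15759) - 8*(-6)*115 = 976803/62 + 5520 = 1319043/62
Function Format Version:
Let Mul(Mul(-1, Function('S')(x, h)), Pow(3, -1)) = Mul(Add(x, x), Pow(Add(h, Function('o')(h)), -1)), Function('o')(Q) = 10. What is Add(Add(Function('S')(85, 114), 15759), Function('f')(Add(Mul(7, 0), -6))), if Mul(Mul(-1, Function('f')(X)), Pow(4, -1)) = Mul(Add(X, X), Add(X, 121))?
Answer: Rational(1319043, 62) ≈ 21275.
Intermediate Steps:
Function('f')(X) = Mul(-8, X, Add(121, X)) (Function('f')(X) = Mul(-4, Mul(Add(X, X), Add(X, 121))) = Mul(-4, Mul(Mul(2, X), Add(121, X))) = Mul(-4, Mul(2, X, Add(121, X))) = Mul(-8, X, Add(121, X)))
Function('S')(x, h) = Mul(-6, x, Pow(Add(10, h), -1)) (Function('S')(x, h) = Mul(-3, Mul(Add(x, x), Pow(Add(h, 10), -1))) = Mul(-3, Mul(Mul(2, x), Pow(Add(10, h), -1))) = Mul(-3, Mul(2, x, Pow(Add(10, h), -1))) = Mul(-6, x, Pow(Add(10, h), -1)))
Add(Add(Function('S')(85, 114), 15759), Function('f')(Add(Mul(7, 0), -6))) = Add(Add(Mul(-6, 85, Pow(Add(10, 114), -1)), 15759), Mul(-8, Add(Mul(7, 0), -6), Add(121, Add(Mul(7, 0), -6)))) = Add(Add(Mul(-6, 85, Pow(124, -1)), 15759), Mul(-8, Add(0, -6), Add(121, Add(0, -6)))) = Add(Add(Mul(-6, 85, Rational(1, 124)), 15759), Mul(-8, -6, Add(121, -6))) = Add(Add(Rational(-255, 62), 15759), Mul(-8, -6, 115)) = Add(Rational(976803, 62), 5520) = Rational(1319043, 62)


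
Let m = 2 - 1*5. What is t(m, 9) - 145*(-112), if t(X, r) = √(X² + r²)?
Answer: 16240 + 3*√10 ≈ 16249.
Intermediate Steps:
m = -3 (m = 2 - 5 = -3)
t(m, 9) - 145*(-112) = √((-3)² + 9²) - 145*(-112) = √(9 + 81) + 16240 = √90 + 16240 = 3*√10 + 16240 = 16240 + 3*√10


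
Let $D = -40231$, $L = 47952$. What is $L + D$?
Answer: $7721$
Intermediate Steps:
$L + D = 47952 - 40231 = 7721$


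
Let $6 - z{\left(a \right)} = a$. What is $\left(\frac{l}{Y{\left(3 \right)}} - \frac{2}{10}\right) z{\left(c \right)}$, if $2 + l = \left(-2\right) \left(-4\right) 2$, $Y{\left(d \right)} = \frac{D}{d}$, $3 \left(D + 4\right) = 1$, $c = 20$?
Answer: $\frac{8974}{55} \approx 163.16$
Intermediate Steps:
$D = - \frac{11}{3}$ ($D = -4 + \frac{1}{3} \cdot 1 = -4 + \frac{1}{3} = - \frac{11}{3} \approx -3.6667$)
$z{\left(a \right)} = 6 - a$
$Y{\left(d \right)} = - \frac{11}{3 d}$
$l = 14$ ($l = -2 + \left(-2\right) \left(-4\right) 2 = -2 + 8 \cdot 2 = -2 + 16 = 14$)
$\left(\frac{l}{Y{\left(3 \right)}} - \frac{2}{10}\right) z{\left(c \right)} = \left(\frac{14}{\left(- \frac{11}{3}\right) \frac{1}{3}} - \frac{2}{10}\right) \left(6 - 20\right) = \left(\frac{14}{\left(- \frac{11}{3}\right) \frac{1}{3}} - \frac{1}{5}\right) \left(6 - 20\right) = \left(\frac{14}{- \frac{11}{9}} - \frac{1}{5}\right) \left(-14\right) = \left(14 \left(- \frac{9}{11}\right) - \frac{1}{5}\right) \left(-14\right) = \left(- \frac{126}{11} - \frac{1}{5}\right) \left(-14\right) = \left(- \frac{641}{55}\right) \left(-14\right) = \frac{8974}{55}$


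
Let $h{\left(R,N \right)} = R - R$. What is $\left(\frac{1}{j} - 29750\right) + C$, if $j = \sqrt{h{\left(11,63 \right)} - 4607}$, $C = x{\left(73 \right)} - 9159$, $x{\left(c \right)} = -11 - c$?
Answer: $-38993 - \frac{i \sqrt{4607}}{4607} \approx -38993.0 - 0.014733 i$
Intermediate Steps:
$h{\left(R,N \right)} = 0$
$C = -9243$ ($C = \left(-11 - 73\right) - 9159 = -84 - 9159 = -9243$)
$j = i \sqrt{4607}$ ($j = \sqrt{0 - 4607} = \sqrt{-4607} = i \sqrt{4607} \approx 67.875 i$)
$\left(\frac{1}{j} - 29750\right) + C = \left(\frac{1}{i \sqrt{4607}} - 29750\right) - 9243 = \left(- \frac{i \sqrt{4607}}{4607} - 29750\right) - 9243 = \left(-29750 - \frac{i \sqrt{4607}}{4607}\right) - 9243 = -38993 - \frac{i \sqrt{4607}}{4607}$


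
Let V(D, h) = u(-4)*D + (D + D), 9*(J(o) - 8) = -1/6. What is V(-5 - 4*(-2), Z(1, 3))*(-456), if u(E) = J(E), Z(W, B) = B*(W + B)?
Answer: -40964/3 ≈ -13655.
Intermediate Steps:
Z(W, B) = B*(B + W)
J(o) = 431/54 (J(o) = 8 + (-1/6)/9 = 8 + (-1*⅙)/9 = 8 + (⅑)*(-⅙) = 8 - 1/54 = 431/54)
u(E) = 431/54
V(D, h) = 539*D/54 (V(D, h) = 431*D/54 + (D + D) = 431*D/54 + 2*D = 539*D/54)
V(-5 - 4*(-2), Z(1, 3))*(-456) = (539*(-5 - 4*(-2))/54)*(-456) = (539*(-5 + 8)/54)*(-456) = ((539/54)*3)*(-456) = (539/18)*(-456) = -40964/3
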